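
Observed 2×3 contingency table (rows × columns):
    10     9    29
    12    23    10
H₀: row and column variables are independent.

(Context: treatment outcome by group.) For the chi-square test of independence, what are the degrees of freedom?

df = (r−1)(c−1) = (2−1)·(3−1) = 2

degrees of freedom = 2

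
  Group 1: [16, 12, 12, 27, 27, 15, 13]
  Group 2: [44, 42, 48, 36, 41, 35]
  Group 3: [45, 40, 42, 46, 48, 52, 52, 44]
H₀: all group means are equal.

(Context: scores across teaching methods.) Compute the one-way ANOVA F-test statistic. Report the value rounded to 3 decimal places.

test statistic = 57.990

Group means [17.43, 41.00, 46.12], grand mean 35.095
SSB = Σnᵢ(x̄ᵢ−x̄)² = 3367.220; SSW = ΣΣ(x−x̄ᵢ)² = 522.589
MSB = 3367.220/2 = 1683.6101; MSW = 522.589/18 = 29.0327
F = MSB/MSW = 57.9901
df = (2, 18)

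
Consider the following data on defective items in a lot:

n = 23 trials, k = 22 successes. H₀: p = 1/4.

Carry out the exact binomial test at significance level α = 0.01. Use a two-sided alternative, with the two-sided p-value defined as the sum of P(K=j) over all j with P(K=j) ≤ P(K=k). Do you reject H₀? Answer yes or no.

Exact binomial: n=23, k=22, p₀=1/4=0.2500
P(X=j) = C(n,j)·p₀^j·(1−p₀)^(n−j); p = Σ P(X=j) over j with P(X=j) ≤ P(X=22)
p-value (two-sided) = 0.00000
At α=0.01: p < α → reject H₀

reject H₀: yes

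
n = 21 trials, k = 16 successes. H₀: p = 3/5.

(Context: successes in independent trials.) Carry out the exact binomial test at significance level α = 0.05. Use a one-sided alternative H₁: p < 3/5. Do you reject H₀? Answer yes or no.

reject H₀: no

Exact binomial: n=21, k=16, p₀=3/5=0.6000
P(X≤16) from Σ C(n,i)·p₀^i·(1−p₀)^(n−i)
p-value (one-sided, H₁ less) = 0.96304
At α=0.05: p ≥ α → fail to reject H₀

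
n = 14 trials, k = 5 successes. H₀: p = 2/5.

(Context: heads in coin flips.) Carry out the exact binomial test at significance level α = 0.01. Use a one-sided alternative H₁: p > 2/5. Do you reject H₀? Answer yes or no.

Exact binomial: n=14, k=5, p₀=2/5=0.4000
P(X≥5) from Σ C(n,i)·p₀^i·(1−p₀)^(n−i)
p-value (one-sided, H₁ greater) = 0.72074
At α=0.01: p ≥ α → fail to reject H₀

reject H₀: no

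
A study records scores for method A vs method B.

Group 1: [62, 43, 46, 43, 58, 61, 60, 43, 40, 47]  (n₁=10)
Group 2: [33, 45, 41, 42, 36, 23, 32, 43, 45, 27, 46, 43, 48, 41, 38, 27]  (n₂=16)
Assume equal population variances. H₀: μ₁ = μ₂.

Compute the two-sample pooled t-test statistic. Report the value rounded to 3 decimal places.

test statistic = 3.725

x̄₁=50.300, s₁=8.820, n₁=10
x̄₂=38.125, s₂=7.650, n₂=16
s_p² = [9·8.820² + 15·7.650²]/24 = 65.7437
SE = √(s_p²·(1/10+1/16)) = 3.2685
t = (50.300−38.125)/3.2685 = 3.7249
df = 24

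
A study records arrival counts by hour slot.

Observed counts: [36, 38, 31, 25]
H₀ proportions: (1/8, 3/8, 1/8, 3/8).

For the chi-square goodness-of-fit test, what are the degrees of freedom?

df = k − 1 = 4 − 1 = 3

degrees of freedom = 3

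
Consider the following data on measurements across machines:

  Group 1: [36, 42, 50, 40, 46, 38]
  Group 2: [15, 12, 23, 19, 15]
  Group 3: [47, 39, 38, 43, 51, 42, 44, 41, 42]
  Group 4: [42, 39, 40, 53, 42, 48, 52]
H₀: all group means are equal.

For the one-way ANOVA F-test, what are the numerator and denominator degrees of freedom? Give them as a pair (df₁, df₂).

degrees of freedom = [3, 23]

k = 4 groups, N = 27 total
df = (k−1, N−k) = (4−1, 27−4) = (3, 23)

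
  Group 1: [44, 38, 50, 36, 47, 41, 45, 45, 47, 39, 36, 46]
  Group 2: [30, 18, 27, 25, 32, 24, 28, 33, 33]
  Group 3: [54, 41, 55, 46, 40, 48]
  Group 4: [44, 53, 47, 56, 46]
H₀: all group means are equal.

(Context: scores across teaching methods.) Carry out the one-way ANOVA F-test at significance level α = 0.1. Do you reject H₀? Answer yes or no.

Group means [42.83, 27.78, 47.33, 49.20], grand mean 40.438
SSB = Σnᵢ(x̄ᵢ−x̄)² = 2180.519; SSW = ΣΣ(x−x̄ᵢ)² = 739.356
MSB = 2180.519/3 = 726.8398; MSW = 739.356/28 = 26.4056
F = MSB/MSW = 27.5260
df = (3, 28)
p-value (upper-tail) = 0.00000
At α=0.1: p < α → reject H₀

reject H₀: yes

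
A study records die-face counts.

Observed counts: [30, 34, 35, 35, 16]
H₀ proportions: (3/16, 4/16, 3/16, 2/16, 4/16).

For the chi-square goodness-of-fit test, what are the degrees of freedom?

degrees of freedom = 4

df = k − 1 = 5 − 1 = 4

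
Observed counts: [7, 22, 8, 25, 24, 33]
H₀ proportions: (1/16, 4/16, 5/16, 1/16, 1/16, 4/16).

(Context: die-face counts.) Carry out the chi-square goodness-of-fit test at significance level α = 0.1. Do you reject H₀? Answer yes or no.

reject H₀: yes

n = 119; E_i = n·p_i = [7.44, 29.75, 37.19, 7.44, 7.44, 29.75]
χ² = (7−7.44)²/7.44 + (22−29.75)²/29.75 + (8−37.19)²/37.19 + (25−7.44)²/7.44 + (24−7.44)²/7.44 + (33−29.75)²/29.75 = 103.6622
df = 5
p-value (upper-tail) = 0.00000
At α=0.1: p < α → reject H₀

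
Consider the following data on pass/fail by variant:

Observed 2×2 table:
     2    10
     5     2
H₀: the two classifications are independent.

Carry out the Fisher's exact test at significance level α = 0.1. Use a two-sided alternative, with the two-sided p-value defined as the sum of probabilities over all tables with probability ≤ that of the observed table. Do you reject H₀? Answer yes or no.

reject H₀: yes

Margins: r₁=12, r₂=7, c₁=7, c₂=12, n=19
p_obs = C(12,2)·C(7,5)/C(19,7); sum pmf over tables with pmf ≤ p_obs
p-value (two-sided) = 0.04491
At α=0.1: p < α → reject H₀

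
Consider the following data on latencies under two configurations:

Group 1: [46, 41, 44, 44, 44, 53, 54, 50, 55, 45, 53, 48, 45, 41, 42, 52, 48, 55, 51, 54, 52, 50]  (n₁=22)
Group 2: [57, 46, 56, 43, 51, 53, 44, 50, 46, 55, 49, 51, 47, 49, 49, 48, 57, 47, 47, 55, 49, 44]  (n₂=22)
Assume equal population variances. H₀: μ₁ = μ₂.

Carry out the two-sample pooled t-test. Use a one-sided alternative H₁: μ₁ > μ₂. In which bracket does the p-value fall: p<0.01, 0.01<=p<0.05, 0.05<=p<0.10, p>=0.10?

p-value bracket: p>=0.10

x̄₁=48.500, s₁=4.718, n₁=22
x̄₂=49.682, s₂=4.258, n₂=22
s_p² = [21·4.718² + 21·4.258²]/42 = 20.1970
SE = √(s_p²·(1/22+1/22)) = 1.3550
t = (48.500−49.682)/1.3550 = -0.8722
df = 42
p-value (one-sided, H₁ greater) = 0.80596
→ bracket: p>=0.10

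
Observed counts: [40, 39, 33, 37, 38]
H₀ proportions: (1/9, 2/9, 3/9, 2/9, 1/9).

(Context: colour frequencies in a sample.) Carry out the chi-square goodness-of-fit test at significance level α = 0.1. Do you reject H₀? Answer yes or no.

n = 187; E_i = n·p_i = [20.78, 41.56, 62.33, 41.56, 20.78]
χ² = (40−20.78)²/20.78 + (39−41.56)²/41.56 + (33−62.33)²/62.33 + (37−41.56)²/41.56 + (38−20.78)²/20.78 = 46.5187
df = 4
p-value (upper-tail) = 0.00000
At α=0.1: p < α → reject H₀

reject H₀: yes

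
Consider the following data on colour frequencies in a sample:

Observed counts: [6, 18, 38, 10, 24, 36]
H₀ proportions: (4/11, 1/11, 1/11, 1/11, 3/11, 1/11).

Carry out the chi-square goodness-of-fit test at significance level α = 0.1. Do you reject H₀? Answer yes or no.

n = 132; E_i = n·p_i = [48.00, 12.00, 12.00, 12.00, 36.00, 12.00]
χ² = (6−48.00)²/48.00 + (18−12.00)²/12.00 + (38−12.00)²/12.00 + (10−12.00)²/12.00 + (24−36.00)²/36.00 + (36−12.00)²/12.00 = 148.4167
df = 5
p-value (upper-tail) = 0.00000
At α=0.1: p < α → reject H₀

reject H₀: yes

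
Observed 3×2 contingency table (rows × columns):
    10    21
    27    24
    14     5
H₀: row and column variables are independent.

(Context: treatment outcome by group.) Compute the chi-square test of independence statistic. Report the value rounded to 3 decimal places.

Row totals [31, 51, 19], col totals [51, 50], n=101
χ² = (10−15.65)²/15.65 + (21−15.35)²/15.35 + (27−25.75)²/25.75 + (24−25.25)²/25.25 + (14−9.59)²/9.59 + (5−9.41)²/9.41 = 8.3338
df = 2

test statistic = 8.334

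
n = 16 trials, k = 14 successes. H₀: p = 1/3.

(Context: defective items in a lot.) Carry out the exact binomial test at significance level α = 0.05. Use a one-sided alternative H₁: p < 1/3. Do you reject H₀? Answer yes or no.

Exact binomial: n=16, k=14, p₀=1/3=0.3333
P(X≤14) from Σ C(n,i)·p₀^i·(1−p₀)^(n−i)
p-value (one-sided, H₁ less) = 1.00000
At α=0.05: p ≥ α → fail to reject H₀

reject H₀: no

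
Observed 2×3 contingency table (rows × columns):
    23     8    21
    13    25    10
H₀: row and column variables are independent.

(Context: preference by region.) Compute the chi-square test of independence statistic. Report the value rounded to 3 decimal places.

test statistic = 15.303

Row totals [52, 48], col totals [36, 33, 31], n=100
χ² = (23−18.72)²/18.72 + (8−17.16)²/17.16 + (21−16.12)²/16.12 + (13−17.28)²/17.28 + (25−15.84)²/15.84 + (10−14.88)²/14.88 = 15.3031
df = 2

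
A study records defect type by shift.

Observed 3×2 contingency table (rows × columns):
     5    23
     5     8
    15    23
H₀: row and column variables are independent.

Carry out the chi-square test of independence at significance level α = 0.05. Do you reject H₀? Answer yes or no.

reject H₀: no

Row totals [28, 13, 38], col totals [25, 54], n=79
χ² = (5−8.86)²/8.86 + (23−19.14)²/19.14 + (5−4.11)²/4.11 + (8−8.89)²/8.89 + (15−12.03)²/12.03 + (23−25.97)²/25.97 = 3.8167
df = 2
p-value (upper-tail) = 0.14833
At α=0.05: p ≥ α → fail to reject H₀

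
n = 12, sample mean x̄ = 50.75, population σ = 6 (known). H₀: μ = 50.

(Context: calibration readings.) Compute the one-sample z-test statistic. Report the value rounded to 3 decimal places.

SE = σ/√n = 6/√12 = 1.7321
z = (x̄−μ₀)/SE = (50.75−50)/1.7321 = 0.4330

test statistic = 0.433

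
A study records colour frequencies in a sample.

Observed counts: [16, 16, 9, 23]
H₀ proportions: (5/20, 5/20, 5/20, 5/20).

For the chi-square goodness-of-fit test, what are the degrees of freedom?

df = k − 1 = 4 − 1 = 3

degrees of freedom = 3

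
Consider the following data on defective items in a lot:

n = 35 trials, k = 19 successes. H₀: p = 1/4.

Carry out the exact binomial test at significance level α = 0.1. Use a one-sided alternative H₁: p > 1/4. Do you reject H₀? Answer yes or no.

Exact binomial: n=35, k=19, p₀=1/4=0.2500
P(X≥19) from Σ C(n,i)·p₀^i·(1−p₀)^(n−i)
p-value (one-sided, H₁ greater) = 0.00020
At α=0.1: p < α → reject H₀

reject H₀: yes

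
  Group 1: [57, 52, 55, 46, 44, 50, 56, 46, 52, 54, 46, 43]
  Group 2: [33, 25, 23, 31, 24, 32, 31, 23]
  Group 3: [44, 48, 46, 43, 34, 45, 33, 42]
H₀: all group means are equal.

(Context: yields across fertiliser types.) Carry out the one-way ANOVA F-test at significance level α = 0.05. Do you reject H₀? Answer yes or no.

reject H₀: yes

Group means [50.08, 27.75, 41.88], grand mean 41.357
SSB = Σnᵢ(x̄ᵢ−x̄)² = 2397.137; SSW = ΣΣ(x−x̄ᵢ)² = 611.292
MSB = 2397.137/2 = 1198.5685; MSW = 611.292/25 = 24.4517
F = MSB/MSW = 49.0179
df = (2, 25)
p-value (upper-tail) = 0.00000
At α=0.05: p < α → reject H₀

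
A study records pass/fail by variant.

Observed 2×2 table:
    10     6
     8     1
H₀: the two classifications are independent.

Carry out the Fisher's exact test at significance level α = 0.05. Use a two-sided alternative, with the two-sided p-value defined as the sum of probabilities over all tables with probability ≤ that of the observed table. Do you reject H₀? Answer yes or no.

Margins: r₁=16, r₂=9, c₁=18, c₂=7, n=25
p_obs = C(16,10)·C(9,8)/C(25,18); sum pmf over tables with pmf ≤ p_obs
p-value (two-sided) = 0.35484
At α=0.05: p ≥ α → fail to reject H₀

reject H₀: no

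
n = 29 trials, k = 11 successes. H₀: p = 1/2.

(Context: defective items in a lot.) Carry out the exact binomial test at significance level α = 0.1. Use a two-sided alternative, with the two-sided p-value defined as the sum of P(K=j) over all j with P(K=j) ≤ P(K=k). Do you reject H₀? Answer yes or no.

Exact binomial: n=29, k=11, p₀=1/2=0.5000
P(X=j) = C(n,j)·p₀^j·(1−p₀)^(n−j); p = Σ P(X=j) over j with P(X=j) ≤ P(X=11)
p-value (two-sided) = 0.26493
At α=0.1: p ≥ α → fail to reject H₀

reject H₀: no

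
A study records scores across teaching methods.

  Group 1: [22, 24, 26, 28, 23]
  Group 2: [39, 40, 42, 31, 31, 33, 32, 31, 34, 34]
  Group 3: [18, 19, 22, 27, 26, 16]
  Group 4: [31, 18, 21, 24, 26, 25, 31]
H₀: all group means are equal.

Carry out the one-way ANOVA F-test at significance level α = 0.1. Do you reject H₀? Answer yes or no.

reject H₀: yes

Group means [24.60, 34.70, 21.33, 25.14], grand mean 27.643
SSB = Σnᵢ(x̄ᵢ−x̄)² = 826.938; SSW = ΣΣ(x−x̄ᵢ)² = 413.490
MSB = 826.938/3 = 275.6460; MSW = 413.490/24 = 17.2288
F = MSB/MSW = 15.9992
df = (3, 24)
p-value (upper-tail) = 0.00001
At α=0.1: p < α → reject H₀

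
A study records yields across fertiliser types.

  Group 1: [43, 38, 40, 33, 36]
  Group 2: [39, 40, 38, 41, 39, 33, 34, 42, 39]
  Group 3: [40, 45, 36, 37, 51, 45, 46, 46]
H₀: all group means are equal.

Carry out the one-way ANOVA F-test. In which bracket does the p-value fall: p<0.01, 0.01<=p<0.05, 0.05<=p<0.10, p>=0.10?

Group means [38.00, 38.33, 43.25], grand mean 40.045
SSB = Σnᵢ(x̄ᵢ−x̄)² = 129.455; SSW = ΣΣ(x−x̄ᵢ)² = 313.500
MSB = 129.455/2 = 64.7273; MSW = 313.500/19 = 16.5000
F = MSB/MSW = 3.9229
df = (2, 19)
p-value (upper-tail) = 0.03748
→ bracket: 0.01<=p<0.05

p-value bracket: 0.01<=p<0.05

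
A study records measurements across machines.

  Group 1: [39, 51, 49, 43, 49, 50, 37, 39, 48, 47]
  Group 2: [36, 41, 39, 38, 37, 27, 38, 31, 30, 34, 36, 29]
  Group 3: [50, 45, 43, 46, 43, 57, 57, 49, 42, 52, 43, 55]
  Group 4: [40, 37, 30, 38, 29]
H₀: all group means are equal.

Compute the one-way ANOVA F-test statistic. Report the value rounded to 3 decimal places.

Group means [45.20, 34.67, 48.50, 34.80], grand mean 41.641
SSB = Σnᵢ(x̄ᵢ−x̄)² = 1508.908; SSW = ΣΣ(x−x̄ᵢ)² = 914.067
MSB = 1508.908/3 = 502.9692; MSW = 914.067/35 = 26.1162
F = MSB/MSW = 19.2589
df = (3, 35)

test statistic = 19.259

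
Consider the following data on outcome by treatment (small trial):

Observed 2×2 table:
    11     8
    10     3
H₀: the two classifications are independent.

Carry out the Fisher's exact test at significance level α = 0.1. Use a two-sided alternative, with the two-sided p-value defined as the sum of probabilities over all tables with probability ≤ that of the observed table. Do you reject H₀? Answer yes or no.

reject H₀: no

Margins: r₁=19, r₂=13, c₁=21, c₂=11, n=32
p_obs = C(19,11)·C(13,10)/C(32,21); sum pmf over tables with pmf ≤ p_obs
p-value (two-sided) = 0.45013
At α=0.1: p ≥ α → fail to reject H₀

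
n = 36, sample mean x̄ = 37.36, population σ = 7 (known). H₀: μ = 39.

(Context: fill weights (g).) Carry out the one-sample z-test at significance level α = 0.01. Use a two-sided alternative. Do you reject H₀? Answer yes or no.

reject H₀: no

SE = σ/√n = 7/√36 = 1.1667
z = (x̄−μ₀)/SE = (37.36−39)/1.1667 = -1.4057
p-value (two-sided) = 0.15981
At α=0.01: p ≥ α → fail to reject H₀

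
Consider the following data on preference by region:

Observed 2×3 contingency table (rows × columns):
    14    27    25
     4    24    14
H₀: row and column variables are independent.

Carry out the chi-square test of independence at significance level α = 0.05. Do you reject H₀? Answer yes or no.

Row totals [66, 42], col totals [18, 51, 39], n=108
χ² = (14−11.00)²/11.00 + (27−31.17)²/31.17 + (25−23.83)²/23.83 + (4−7.00)²/7.00 + (24−19.83)²/19.83 + (14−15.17)²/15.17 = 3.6831
df = 2
p-value (upper-tail) = 0.15857
At α=0.05: p ≥ α → fail to reject H₀

reject H₀: no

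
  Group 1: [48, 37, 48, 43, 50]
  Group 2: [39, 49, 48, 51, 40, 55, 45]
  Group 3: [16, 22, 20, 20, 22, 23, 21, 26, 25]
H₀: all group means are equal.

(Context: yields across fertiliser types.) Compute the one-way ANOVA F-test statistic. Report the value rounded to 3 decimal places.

Group means [45.20, 46.71, 21.67], grand mean 35.619
SSB = Σnᵢ(x̄ᵢ−x̄)² = 3072.724; SSW = ΣΣ(x−x̄ᵢ)² = 382.229
MSB = 3072.724/2 = 1536.3619; MSW = 382.229/18 = 21.2349
F = MSB/MSW = 72.3507
df = (2, 18)

test statistic = 72.351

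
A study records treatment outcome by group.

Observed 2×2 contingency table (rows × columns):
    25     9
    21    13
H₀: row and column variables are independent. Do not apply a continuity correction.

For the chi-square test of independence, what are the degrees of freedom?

degrees of freedom = 1

df = (r−1)(c−1) = (2−1)·(2−1) = 1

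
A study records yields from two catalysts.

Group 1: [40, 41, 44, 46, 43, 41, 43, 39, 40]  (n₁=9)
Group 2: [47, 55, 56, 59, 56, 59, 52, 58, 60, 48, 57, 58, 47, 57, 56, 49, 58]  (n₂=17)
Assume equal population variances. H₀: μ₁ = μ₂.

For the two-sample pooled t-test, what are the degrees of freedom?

degrees of freedom = 24

df = n₁ + n₂ − 2 = 9 + 17 − 2 = 24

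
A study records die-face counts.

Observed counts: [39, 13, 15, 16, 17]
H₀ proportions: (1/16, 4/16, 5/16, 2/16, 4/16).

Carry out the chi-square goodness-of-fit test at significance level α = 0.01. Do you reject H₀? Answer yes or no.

n = 100; E_i = n·p_i = [6.25, 25.00, 31.25, 12.50, 25.00]
χ² = (39−6.25)²/6.25 + (13−25.00)²/25.00 + (15−31.25)²/31.25 + (16−12.50)²/12.50 + (17−25.00)²/25.00 = 189.3600
df = 4
p-value (upper-tail) = 0.00000
At α=0.01: p < α → reject H₀

reject H₀: yes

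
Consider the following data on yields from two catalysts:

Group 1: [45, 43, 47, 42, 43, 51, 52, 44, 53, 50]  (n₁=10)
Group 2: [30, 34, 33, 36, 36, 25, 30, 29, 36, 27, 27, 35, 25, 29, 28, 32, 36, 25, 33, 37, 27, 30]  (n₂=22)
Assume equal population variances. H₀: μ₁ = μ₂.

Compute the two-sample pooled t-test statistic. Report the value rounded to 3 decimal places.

test statistic = 10.316

x̄₁=47.000, s₁=4.163, n₁=10
x̄₂=30.909, s₂=4.058, n₂=22
s_p² = [9·4.163² + 21·4.058²]/30 = 16.7273
SE = √(s_p²·(1/10+1/22)) = 1.5598
t = (47.000−30.909)/1.5598 = 10.3158
df = 30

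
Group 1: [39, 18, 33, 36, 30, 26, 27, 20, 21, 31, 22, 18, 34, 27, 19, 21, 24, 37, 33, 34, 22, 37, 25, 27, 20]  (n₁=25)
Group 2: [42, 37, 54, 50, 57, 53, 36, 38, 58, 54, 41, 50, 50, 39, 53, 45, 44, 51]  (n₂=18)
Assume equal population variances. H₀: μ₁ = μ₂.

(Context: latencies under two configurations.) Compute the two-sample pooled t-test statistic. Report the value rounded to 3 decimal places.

test statistic = -9.424

x̄₁=27.240, s₁=6.704, n₁=25
x̄₂=47.333, s₂=7.162, n₂=18
s_p² = [24·6.704² + 17·7.162²]/41 = 47.5746
SE = √(s_p²·(1/25+1/18)) = 2.1321
t = (27.240−47.333)/2.1321 = -9.4240
df = 41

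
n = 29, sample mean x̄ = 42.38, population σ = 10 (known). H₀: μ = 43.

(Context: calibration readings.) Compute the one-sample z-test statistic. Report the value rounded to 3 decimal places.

SE = σ/√n = 10/√29 = 1.8570
z = (x̄−μ₀)/SE = (42.38−43)/1.8570 = -0.3339

test statistic = -0.334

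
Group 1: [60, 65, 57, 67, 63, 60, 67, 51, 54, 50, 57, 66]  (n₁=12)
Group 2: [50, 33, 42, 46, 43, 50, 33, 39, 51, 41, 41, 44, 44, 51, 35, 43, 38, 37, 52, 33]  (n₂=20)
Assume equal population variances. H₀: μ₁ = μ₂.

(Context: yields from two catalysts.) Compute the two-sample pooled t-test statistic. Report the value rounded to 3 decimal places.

test statistic = 7.684

x̄₁=59.750, s₁=6.047, n₁=12
x̄₂=42.300, s₂=6.317, n₂=20
s_p² = [11·6.047² + 19·6.317²]/30 = 38.6817
SE = √(s_p²·(1/12+1/20)) = 2.2710
t = (59.750−42.300)/2.2710 = 7.6838
df = 30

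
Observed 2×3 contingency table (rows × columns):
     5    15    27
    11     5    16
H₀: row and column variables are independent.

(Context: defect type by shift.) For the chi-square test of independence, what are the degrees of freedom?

df = (r−1)(c−1) = (2−1)·(3−1) = 2

degrees of freedom = 2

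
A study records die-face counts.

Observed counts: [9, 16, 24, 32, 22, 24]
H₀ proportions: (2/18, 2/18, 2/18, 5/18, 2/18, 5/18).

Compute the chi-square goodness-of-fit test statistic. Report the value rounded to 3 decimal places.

test statistic = 17.354

n = 127; E_i = n·p_i = [14.11, 14.11, 14.11, 35.28, 14.11, 35.28]
χ² = (9−14.11)²/14.11 + (16−14.11)²/14.11 + (24−14.11)²/14.11 + (32−35.28)²/35.28 + (22−14.11)²/14.11 + (24−35.28)²/35.28 = 17.3543
df = 5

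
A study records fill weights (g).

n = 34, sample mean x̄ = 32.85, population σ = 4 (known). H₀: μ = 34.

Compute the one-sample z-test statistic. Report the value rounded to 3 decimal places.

test statistic = -1.676

SE = σ/√n = 4/√34 = 0.6860
z = (x̄−μ₀)/SE = (32.85−34)/0.6860 = -1.6764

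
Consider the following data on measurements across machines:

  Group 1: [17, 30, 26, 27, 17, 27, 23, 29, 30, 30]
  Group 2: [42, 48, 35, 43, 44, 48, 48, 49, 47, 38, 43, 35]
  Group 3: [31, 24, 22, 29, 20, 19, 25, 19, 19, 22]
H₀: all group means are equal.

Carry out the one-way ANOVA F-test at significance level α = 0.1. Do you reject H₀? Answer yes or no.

reject H₀: yes

Group means [25.60, 43.33, 23.00], grand mean 31.438
SSB = Σnᵢ(x̄ᵢ−x̄)² = 2750.808; SSW = ΣΣ(x−x̄ᵢ)² = 673.067
MSB = 2750.808/2 = 1375.4042; MSW = 673.067/29 = 23.2092
F = MSB/MSW = 59.2612
df = (2, 29)
p-value (upper-tail) = 0.00000
At α=0.1: p < α → reject H₀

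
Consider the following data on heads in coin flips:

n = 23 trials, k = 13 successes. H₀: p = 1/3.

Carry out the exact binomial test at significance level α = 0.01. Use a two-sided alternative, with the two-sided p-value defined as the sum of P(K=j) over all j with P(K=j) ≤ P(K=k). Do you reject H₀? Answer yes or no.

reject H₀: no

Exact binomial: n=23, k=13, p₀=1/3=0.3333
P(X=j) = C(n,j)·p₀^j·(1−p₀)^(n−j); p = Σ P(X=j) over j with P(X=j) ≤ P(X=13)
p-value (two-sided) = 0.02539
At α=0.01: p ≥ α → fail to reject H₀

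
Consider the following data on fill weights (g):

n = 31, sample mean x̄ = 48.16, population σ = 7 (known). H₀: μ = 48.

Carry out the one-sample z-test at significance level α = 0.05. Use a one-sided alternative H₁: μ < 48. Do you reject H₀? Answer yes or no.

reject H₀: no

SE = σ/√n = 7/√31 = 1.2572
z = (x̄−μ₀)/SE = (48.16−48)/1.2572 = 0.1273
p-value (one-sided, H₁ less) = 0.55063
At α=0.05: p ≥ α → fail to reject H₀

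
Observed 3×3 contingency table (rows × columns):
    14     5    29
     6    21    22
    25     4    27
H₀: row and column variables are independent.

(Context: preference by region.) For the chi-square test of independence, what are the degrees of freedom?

df = (r−1)(c−1) = (3−1)·(3−1) = 4

degrees of freedom = 4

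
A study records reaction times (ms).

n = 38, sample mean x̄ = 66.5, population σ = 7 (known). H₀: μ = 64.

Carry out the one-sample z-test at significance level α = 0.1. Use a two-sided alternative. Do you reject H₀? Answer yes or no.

reject H₀: yes

SE = σ/√n = 7/√38 = 1.1355
z = (x̄−μ₀)/SE = (66.5−64)/1.1355 = 2.2016
p-value (two-sided) = 0.02770
At α=0.1: p < α → reject H₀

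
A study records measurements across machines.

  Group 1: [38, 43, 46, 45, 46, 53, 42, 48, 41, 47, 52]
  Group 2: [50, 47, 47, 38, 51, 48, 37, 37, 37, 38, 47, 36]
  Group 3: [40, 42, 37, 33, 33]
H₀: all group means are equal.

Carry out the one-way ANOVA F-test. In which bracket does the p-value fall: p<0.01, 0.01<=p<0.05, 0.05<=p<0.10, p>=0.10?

p-value bracket: 0.01<=p<0.05

Group means [45.55, 42.75, 37.00], grand mean 42.821
SSB = Σnᵢ(x̄ᵢ−x̄)² = 251.130; SSW = ΣΣ(x−x̄ᵢ)² = 660.977
MSB = 251.130/2 = 125.5649; MSW = 660.977/25 = 26.4391
F = MSB/MSW = 4.7492
df = (2, 25)
p-value (upper-tail) = 0.01785
→ bracket: 0.01<=p<0.05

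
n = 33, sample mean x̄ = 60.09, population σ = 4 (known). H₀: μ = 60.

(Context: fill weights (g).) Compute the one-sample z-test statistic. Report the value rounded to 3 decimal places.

SE = σ/√n = 4/√33 = 0.6963
z = (x̄−μ₀)/SE = (60.09−60)/0.6963 = 0.1293

test statistic = 0.129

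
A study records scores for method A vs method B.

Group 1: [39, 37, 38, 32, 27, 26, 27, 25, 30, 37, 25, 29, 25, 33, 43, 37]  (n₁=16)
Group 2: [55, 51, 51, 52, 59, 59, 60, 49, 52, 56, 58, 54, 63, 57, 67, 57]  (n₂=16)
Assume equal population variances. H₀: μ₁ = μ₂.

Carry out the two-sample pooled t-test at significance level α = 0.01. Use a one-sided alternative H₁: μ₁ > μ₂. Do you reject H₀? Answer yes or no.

reject H₀: no

x̄₁=31.875, s₁=5.932, n₁=16
x̄₂=56.250, s₂=4.796, n₂=16
s_p² = [15·5.932² + 15·4.796²]/30 = 29.0917
SE = √(s_p²·(1/16+1/16)) = 1.9070
t = (31.875−56.250)/1.9070 = -12.7822
df = 30
p-value (one-sided, H₁ greater) = 1.00000
At α=0.01: p ≥ α → fail to reject H₀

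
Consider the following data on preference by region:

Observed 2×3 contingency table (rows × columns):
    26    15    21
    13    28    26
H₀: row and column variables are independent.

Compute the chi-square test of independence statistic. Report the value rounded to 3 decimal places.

Row totals [62, 67], col totals [39, 43, 47], n=129
χ² = (26−18.74)²/18.74 + (15−20.67)²/20.67 + (21−22.59)²/22.59 + (13−20.26)²/20.26 + (28−22.33)²/22.33 + (26−24.41)²/24.41 = 8.6146
df = 2

test statistic = 8.615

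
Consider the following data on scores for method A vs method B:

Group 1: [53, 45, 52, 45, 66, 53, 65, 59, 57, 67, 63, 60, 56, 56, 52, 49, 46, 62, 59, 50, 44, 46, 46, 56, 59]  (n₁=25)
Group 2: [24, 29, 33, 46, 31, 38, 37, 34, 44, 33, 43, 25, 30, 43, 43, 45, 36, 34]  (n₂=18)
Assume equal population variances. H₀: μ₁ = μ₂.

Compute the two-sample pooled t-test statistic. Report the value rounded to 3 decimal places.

test statistic = 8.626

x̄₁=54.640, s₁=7.088, n₁=25
x̄₂=36.000, s₂=6.851, n₂=18
s_p² = [24·7.088² + 17·6.851²]/41 = 48.8722
SE = √(s_p²·(1/25+1/18)) = 2.1610
t = (54.640−36.000)/2.1610 = 8.6256
df = 41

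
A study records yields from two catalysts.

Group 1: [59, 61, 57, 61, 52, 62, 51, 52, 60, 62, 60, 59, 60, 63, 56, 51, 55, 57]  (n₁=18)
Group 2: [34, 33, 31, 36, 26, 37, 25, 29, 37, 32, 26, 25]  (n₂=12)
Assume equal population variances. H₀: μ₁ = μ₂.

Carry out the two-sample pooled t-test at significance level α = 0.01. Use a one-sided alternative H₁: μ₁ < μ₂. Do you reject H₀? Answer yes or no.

x̄₁=57.667, s₁=4.000, n₁=18
x̄₂=30.917, s₂=4.641, n₂=12
s_p² = [17·4.000² + 11·4.641²]/28 = 18.1756
SE = √(s_p²·(1/18+1/12)) = 1.5888
t = (57.667−30.917)/1.5888 = 16.8363
df = 28
p-value (one-sided, H₁ less) = 1.00000
At α=0.01: p ≥ α → fail to reject H₀

reject H₀: no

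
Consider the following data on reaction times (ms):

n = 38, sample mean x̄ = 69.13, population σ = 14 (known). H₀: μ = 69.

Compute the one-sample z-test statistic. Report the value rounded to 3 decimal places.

test statistic = 0.057

SE = σ/√n = 14/√38 = 2.2711
z = (x̄−μ₀)/SE = (69.13−69)/2.2711 = 0.0572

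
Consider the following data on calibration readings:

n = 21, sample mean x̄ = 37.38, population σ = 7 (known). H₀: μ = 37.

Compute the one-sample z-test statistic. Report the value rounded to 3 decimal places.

SE = σ/√n = 7/√21 = 1.5275
z = (x̄−μ₀)/SE = (37.38−37)/1.5275 = 0.2488

test statistic = 0.249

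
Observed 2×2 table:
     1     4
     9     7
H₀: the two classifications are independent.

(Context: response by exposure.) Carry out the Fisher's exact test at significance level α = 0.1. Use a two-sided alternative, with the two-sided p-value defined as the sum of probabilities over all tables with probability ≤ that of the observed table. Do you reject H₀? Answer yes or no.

Margins: r₁=5, r₂=16, c₁=10, c₂=11, n=21
p_obs = C(5,1)·C(16,9)/C(21,10); sum pmf over tables with pmf ≤ p_obs
p-value (two-sided) = 0.31078
At α=0.1: p ≥ α → fail to reject H₀

reject H₀: no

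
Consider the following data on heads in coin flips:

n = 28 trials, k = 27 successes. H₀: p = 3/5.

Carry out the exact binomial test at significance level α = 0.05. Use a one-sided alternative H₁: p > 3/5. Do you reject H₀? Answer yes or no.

Exact binomial: n=28, k=27, p₀=3/5=0.6000
P(X≥27) from Σ C(n,i)·p₀^i·(1−p₀)^(n−i)
p-value (one-sided, H₁ greater) = 0.00001
At α=0.05: p < α → reject H₀

reject H₀: yes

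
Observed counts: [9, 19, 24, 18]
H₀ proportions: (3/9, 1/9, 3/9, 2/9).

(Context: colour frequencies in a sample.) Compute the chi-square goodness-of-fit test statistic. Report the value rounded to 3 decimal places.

n = 70; E_i = n·p_i = [23.33, 7.78, 23.33, 15.56]
χ² = (9−23.33)²/23.33 + (19−7.78)²/7.78 + (24−23.33)²/23.33 + (18−15.56)²/15.56 = 25.4000
df = 3

test statistic = 25.400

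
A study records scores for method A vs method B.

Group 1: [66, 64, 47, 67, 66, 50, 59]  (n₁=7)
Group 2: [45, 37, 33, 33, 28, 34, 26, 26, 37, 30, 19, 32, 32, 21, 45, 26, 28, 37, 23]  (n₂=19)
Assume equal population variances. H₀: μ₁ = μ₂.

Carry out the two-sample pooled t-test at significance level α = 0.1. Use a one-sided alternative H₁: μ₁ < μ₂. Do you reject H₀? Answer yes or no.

x̄₁=59.857, s₁=8.235, n₁=7
x̄₂=31.158, s₂=7.151, n₂=19
s_p² = [6·8.235² + 18·7.151²]/24 = 55.3076
SE = √(s_p²·(1/7+1/19)) = 3.2882
t = (59.857−31.158)/3.2882 = 8.7280
df = 24
p-value (one-sided, H₁ less) = 1.00000
At α=0.1: p ≥ α → fail to reject H₀

reject H₀: no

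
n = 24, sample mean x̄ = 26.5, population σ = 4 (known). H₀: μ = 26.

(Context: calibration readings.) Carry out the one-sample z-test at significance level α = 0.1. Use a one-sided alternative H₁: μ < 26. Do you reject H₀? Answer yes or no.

reject H₀: no

SE = σ/√n = 4/√24 = 0.8165
z = (x̄−μ₀)/SE = (26.5−26)/0.8165 = 0.6124
p-value (one-sided, H₁ less) = 0.72985
At α=0.1: p ≥ α → fail to reject H₀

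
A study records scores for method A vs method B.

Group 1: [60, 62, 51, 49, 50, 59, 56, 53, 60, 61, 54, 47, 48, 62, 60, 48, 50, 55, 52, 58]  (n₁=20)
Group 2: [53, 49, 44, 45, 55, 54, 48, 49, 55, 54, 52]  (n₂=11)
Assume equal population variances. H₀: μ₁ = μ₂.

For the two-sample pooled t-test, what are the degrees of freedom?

df = n₁ + n₂ − 2 = 20 + 11 − 2 = 29

degrees of freedom = 29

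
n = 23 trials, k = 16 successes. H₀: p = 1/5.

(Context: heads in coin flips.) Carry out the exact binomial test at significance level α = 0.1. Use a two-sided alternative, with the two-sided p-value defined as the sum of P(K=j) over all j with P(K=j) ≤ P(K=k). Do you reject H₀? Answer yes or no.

Exact binomial: n=23, k=16, p₀=1/5=0.2000
P(X=j) = C(n,j)·p₀^j·(1−p₀)^(n−j); p = Σ P(X=j) over j with P(X=j) ≤ P(X=16)
p-value (two-sided) = 0.00000
At α=0.1: p < α → reject H₀

reject H₀: yes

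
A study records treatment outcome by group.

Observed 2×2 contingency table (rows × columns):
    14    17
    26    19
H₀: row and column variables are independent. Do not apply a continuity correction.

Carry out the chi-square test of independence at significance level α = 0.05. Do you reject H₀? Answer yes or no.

Row totals [31, 45], col totals [40, 36], n=76
χ² = (14−16.32)²/16.32 + (17−14.68)²/14.68 + (26−23.68)²/23.68 + (19−21.32)²/21.32 = 1.1719
df = 1
p-value (upper-tail) = 0.27900
At α=0.05: p ≥ α → fail to reject H₀

reject H₀: no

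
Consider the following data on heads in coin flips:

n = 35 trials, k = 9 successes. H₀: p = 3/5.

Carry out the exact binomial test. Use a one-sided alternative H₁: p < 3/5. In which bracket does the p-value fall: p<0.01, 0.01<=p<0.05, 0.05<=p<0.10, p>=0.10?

Exact binomial: n=35, k=9, p₀=3/5=0.6000
P(X≤9) from Σ C(n,i)·p₀^i·(1−p₀)^(n−i)
p-value (one-sided, H₁ less) = 0.00004
→ bracket: p<0.01

p-value bracket: p<0.01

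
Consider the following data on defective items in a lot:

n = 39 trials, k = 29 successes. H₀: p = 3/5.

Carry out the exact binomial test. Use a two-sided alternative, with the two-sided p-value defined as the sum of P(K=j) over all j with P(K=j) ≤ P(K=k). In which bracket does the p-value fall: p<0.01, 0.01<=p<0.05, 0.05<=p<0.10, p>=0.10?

Exact binomial: n=39, k=29, p₀=3/5=0.6000
P(X=j) = C(n,j)·p₀^j·(1−p₀)^(n−j); p = Σ P(X=j) over j with P(X=j) ≤ P(X=29)
p-value (two-sided) = 0.07307
→ bracket: 0.05<=p<0.10

p-value bracket: 0.05<=p<0.10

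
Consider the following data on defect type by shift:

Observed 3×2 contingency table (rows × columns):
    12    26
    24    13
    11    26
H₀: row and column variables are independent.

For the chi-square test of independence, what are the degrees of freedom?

df = (r−1)(c−1) = (3−1)·(2−1) = 2

degrees of freedom = 2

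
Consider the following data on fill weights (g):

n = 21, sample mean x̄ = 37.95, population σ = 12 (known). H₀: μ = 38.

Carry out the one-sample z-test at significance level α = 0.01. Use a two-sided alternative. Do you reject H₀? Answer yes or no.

reject H₀: no

SE = σ/√n = 12/√21 = 2.6186
z = (x̄−μ₀)/SE = (37.95−38)/2.6186 = -0.0191
p-value (two-sided) = 0.98477
At α=0.01: p ≥ α → fail to reject H₀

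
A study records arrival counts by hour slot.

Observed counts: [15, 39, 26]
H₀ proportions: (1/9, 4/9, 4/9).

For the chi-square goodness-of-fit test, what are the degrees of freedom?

df = k − 1 = 3 − 1 = 2

degrees of freedom = 2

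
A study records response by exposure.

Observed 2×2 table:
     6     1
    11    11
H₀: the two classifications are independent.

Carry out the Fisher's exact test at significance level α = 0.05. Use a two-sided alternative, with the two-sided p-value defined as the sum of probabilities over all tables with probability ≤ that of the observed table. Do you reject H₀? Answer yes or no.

reject H₀: no

Margins: r₁=7, r₂=22, c₁=17, c₂=12, n=29
p_obs = C(7,6)·C(22,11)/C(29,17); sum pmf over tables with pmf ≤ p_obs
p-value (two-sided) = 0.18720
At α=0.05: p ≥ α → fail to reject H₀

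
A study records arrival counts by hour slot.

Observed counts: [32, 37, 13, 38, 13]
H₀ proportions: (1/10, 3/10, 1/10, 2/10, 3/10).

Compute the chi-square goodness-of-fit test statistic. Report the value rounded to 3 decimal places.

n = 133; E_i = n·p_i = [13.30, 39.90, 13.30, 26.60, 39.90]
χ² = (32−13.30)²/13.30 + (37−39.90)²/39.90 + (13−13.30)²/13.30 + (38−26.60)²/26.60 + (13−39.90)²/39.90 = 49.5313
df = 4

test statistic = 49.531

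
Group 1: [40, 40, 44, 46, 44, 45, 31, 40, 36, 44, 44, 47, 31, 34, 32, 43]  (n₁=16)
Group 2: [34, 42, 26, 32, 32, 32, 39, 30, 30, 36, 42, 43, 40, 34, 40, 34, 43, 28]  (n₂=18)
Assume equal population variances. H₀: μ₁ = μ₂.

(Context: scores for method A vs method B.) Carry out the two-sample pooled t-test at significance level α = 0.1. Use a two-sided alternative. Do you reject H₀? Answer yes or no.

x̄₁=40.062, s₁=5.543, n₁=16
x̄₂=35.389, s₂=5.425, n₂=18
s_p² = [15·5.543² + 17·5.425²]/32 = 30.0380
SE = √(s_p²·(1/16+1/18)) = 1.8831
t = (40.062−35.389)/1.8831 = 2.4818
df = 32
p-value (two-sided) = 0.01851
At α=0.1: p < α → reject H₀

reject H₀: yes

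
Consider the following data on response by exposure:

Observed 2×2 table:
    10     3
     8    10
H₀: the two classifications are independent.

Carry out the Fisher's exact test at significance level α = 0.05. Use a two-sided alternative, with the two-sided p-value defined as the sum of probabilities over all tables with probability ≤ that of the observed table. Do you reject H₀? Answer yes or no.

Margins: r₁=13, r₂=18, c₁=18, c₂=13, n=31
p_obs = C(13,10)·C(18,8)/C(31,18); sum pmf over tables with pmf ≤ p_obs
p-value (two-sided) = 0.13919
At α=0.05: p ≥ α → fail to reject H₀

reject H₀: no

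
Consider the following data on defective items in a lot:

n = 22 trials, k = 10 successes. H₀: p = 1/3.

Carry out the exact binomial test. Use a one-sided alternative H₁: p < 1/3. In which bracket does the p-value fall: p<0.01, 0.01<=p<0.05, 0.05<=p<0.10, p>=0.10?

Exact binomial: n=22, k=10, p₀=1/3=0.3333
P(X≤10) from Σ C(n,i)·p₀^i·(1−p₀)^(n−i)
p-value (one-sided, H₁ less) = 0.92126
→ bracket: p>=0.10

p-value bracket: p>=0.10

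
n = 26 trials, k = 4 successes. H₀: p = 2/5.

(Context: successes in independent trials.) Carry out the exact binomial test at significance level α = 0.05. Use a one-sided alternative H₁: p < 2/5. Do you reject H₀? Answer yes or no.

reject H₀: yes

Exact binomial: n=26, k=4, p₀=2/5=0.4000
P(X≤4) from Σ C(n,i)·p₀^i·(1−p₀)^(n−i)
p-value (one-sided, H₁ less) = 0.00663
At α=0.05: p < α → reject H₀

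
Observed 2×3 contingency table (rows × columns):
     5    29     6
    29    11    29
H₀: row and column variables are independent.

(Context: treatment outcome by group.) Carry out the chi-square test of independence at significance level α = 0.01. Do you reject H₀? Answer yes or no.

Row totals [40, 69], col totals [34, 40, 35], n=109
χ² = (5−12.48)²/12.48 + (29−14.68)²/14.68 + (6−12.84)²/12.84 + (29−21.52)²/21.52 + (11−25.32)²/25.32 + (29−22.16)²/22.16 = 34.9111
df = 2
p-value (upper-tail) = 0.00000
At α=0.01: p < α → reject H₀

reject H₀: yes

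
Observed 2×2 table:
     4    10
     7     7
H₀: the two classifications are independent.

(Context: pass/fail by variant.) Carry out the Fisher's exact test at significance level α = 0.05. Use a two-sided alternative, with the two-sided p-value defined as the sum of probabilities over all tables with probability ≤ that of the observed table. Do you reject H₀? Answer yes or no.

reject H₀: no

Margins: r₁=14, r₂=14, c₁=11, c₂=17, n=28
p_obs = C(14,4)·C(14,7)/C(28,11); sum pmf over tables with pmf ≤ p_obs
p-value (two-sided) = 0.44007
At α=0.05: p ≥ α → fail to reject H₀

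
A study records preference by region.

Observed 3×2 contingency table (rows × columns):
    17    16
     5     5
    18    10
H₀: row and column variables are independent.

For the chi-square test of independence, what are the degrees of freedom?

degrees of freedom = 2

df = (r−1)(c−1) = (3−1)·(2−1) = 2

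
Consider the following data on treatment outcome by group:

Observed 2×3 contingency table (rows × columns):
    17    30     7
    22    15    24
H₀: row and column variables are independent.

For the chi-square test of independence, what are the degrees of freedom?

degrees of freedom = 2

df = (r−1)(c−1) = (2−1)·(3−1) = 2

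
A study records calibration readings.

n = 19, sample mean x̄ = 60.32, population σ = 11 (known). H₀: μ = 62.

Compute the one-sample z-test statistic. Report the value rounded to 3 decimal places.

SE = σ/√n = 11/√19 = 2.5236
z = (x̄−μ₀)/SE = (60.32−62)/2.5236 = -0.6657

test statistic = -0.666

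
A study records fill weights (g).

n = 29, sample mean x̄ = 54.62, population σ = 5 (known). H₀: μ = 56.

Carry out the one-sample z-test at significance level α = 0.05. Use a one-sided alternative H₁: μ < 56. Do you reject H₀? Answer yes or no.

reject H₀: no

SE = σ/√n = 5/√29 = 0.9285
z = (x̄−μ₀)/SE = (54.62−56)/0.9285 = -1.4863
p-value (one-sided, H₁ less) = 0.06860
At α=0.05: p ≥ α → fail to reject H₀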